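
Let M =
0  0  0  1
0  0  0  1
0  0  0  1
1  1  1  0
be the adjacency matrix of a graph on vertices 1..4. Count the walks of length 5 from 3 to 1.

The number of length-5 walks from vertex 3 to vertex 1 is entry (3,1) of M^5, where M is the adjacency matrix.
M^2 = [[1, 1, 1, 0], [1, 1, 1, 0], [1, 1, 1, 0], [0, 0, 0, 3]]
M^3 = [[0, 0, 0, 3], [0, 0, 0, 3], [0, 0, 0, 3], [3, 3, 3, 0]]
M^4 = [[3, 3, 3, 0], [3, 3, 3, 0], [3, 3, 3, 0], [0, 0, 0, 9]]
M^5 = [[0, 0, 0, 9], [0, 0, 0, 9], [0, 0, 0, 9], [9, 9, 9, 0]]

0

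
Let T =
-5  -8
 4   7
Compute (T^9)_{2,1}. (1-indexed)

19684

tr T = 2 and det T = -3, so the characteristic polynomial is λ² − (2)λ + (-3) with roots 3 and -1.
Eigenvectors give P = [[-1, 2], [1, -1]] with P⁻¹ = [[1, 2], [1, 1]], and T = P·diag(3, -1)·P⁻¹.
Then T^9 = P·diag(19683, -1)·P⁻¹ = [[-19683, -2], [19683, 1]] · [[1, 2], [1, 1]] = [[-19685, -39368], [19684, 39367]].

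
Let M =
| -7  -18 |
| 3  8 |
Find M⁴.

[[-29, -90], [15, 46]]

tr M = 1 and det M = -2, so the characteristic polynomial is λ² − (1)λ + (-2) with roots -1 and 2.
Eigenvectors give P = [[3, 2], [-1, -1]] with P⁻¹ = [[1, 2], [-1, -3]], and M = P·diag(-1, 2)·P⁻¹.
Then M⁴ = P·diag(1, 16)·P⁻¹ = [[3, 32], [-1, -16]] · [[1, 2], [-1, -3]] = [[-29, -90], [15, 46]].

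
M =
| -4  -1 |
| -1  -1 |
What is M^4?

M^2 = [[17, 5], [5, 2]]
M^3 = [[-73, -22], [-22, -7]]
M^4 = [[314, 95], [95, 29]]

[[314, 95], [95, 29]]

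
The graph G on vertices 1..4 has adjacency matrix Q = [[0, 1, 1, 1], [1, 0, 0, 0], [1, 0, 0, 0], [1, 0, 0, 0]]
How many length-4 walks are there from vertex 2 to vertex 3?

The number of length-4 walks from vertex 2 to vertex 3 is entry (2,3) of Q⁴, where Q is the adjacency matrix.
Q² = [[3, 0, 0, 0], [0, 1, 1, 1], [0, 1, 1, 1], [0, 1, 1, 1]]
Q³ = [[0, 3, 3, 3], [3, 0, 0, 0], [3, 0, 0, 0], [3, 0, 0, 0]]
Q⁴ = [[9, 0, 0, 0], [0, 3, 3, 3], [0, 3, 3, 3], [0, 3, 3, 3]]

3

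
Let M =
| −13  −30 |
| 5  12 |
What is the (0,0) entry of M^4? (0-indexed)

tr M = −1 and det M = −6, so the characteristic polynomial is λ² − (−1)λ + (−6) with roots 2 and −3.
Eigenvectors give P = [[−2, −3], [1, 1]] with P⁻¹ = [[1, 3], [−1, −2]], and M = P·diag(2, −3)·P⁻¹.
Then M^4 = P·diag(16, 81)·P⁻¹ = [[−32, −243], [16, 81]] · [[1, 3], [−1, −2]] = [[211, 390], [−65, −114]].

211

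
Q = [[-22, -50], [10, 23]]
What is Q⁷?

[[-9388, -23150], [4630, 11447]]

tr Q = 1 and det Q = -6, so the characteristic polynomial is λ² − (1)λ + (-6) with roots -2 and 3.
Eigenvectors give P = [[5, -2], [-2, 1]] with P⁻¹ = [[1, 2], [2, 5]], and Q = P·diag(-2, 3)·P⁻¹.
Then Q⁷ = P·diag(-128, 2187)·P⁻¹ = [[-640, -4374], [256, 2187]] · [[1, 2], [2, 5]] = [[-9388, -23150], [4630, 11447]].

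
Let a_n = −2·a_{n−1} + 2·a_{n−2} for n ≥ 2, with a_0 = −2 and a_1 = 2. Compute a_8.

With companion matrix Q = [[−2, 2], [1, 0]], [a_n, a_{n−1}]ᵀ = Q·[a_{n−1}, a_{n−2}]ᵀ, so [a_8, a_7]ᵀ = Q⁷·[a_1, a_0]ᵀ.
Q⁷ = [[−896, 656], [328, −240]], giving [a_8, a_7]ᵀ = [[−3104], [1136]].

−3104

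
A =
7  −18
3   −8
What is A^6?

[[−125, 378], [−63, 190]]

tr A = −1 and det A = −2, so the characteristic polynomial is λ² − (−1)λ + (−2) with roots −2 and 1.
Eigenvectors give P = [[−2, 3], [−1, 1]] with P⁻¹ = [[1, −3], [1, −2]], and A = P·diag(−2, 1)·P⁻¹.
Then A^6 = P·diag(64, 1)·P⁻¹ = [[−128, 3], [−64, 1]] · [[1, −3], [1, −2]] = [[−125, 378], [−63, 190]].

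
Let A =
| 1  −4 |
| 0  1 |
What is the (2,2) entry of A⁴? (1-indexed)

1

A² = [[1, −8], [0, 1]]
A³ = [[1, −12], [0, 1]]
A⁴ = [[1, −16], [0, 1]]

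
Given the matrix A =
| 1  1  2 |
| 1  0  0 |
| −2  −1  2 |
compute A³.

[[−15, −8, 8], [−2, −1, 6], [−11, −7, −14]]

A² = [[−2, −1, 6], [1, 1, 2], [−7, −4, 0]]
A³ = [[−15, −8, 8], [−2, −1, 6], [−11, −7, −14]]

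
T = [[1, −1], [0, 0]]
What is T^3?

[[1, −1], [0, 0]]

T^2 = [[1, −1], [0, 0]]
T^3 = [[1, −1], [0, 0]]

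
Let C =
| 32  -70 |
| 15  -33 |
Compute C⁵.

tr C = -1 and det C = -6, so the characteristic polynomial is λ² − (-1)λ + (-6) with roots 2 and -3.
Eigenvectors give P = [[7, 2], [3, 1]] with P⁻¹ = [[1, -2], [-3, 7]], and C = P·diag(2, -3)·P⁻¹.
Then C⁵ = P·diag(32, -243)·P⁻¹ = [[224, -486], [96, -243]] · [[1, -2], [-3, 7]] = [[1682, -3850], [825, -1893]].

[[1682, -3850], [825, -1893]]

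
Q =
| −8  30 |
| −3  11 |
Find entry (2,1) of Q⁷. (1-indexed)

tr Q = 3 and det Q = 2, so the characteristic polynomial is λ² − (3)λ + (2) with roots 2 and 1.
Eigenvectors give P = [[−3, 10], [−1, 3]] with P⁻¹ = [[3, −10], [1, −3]], and Q = P·diag(2, 1)·P⁻¹.
Then Q⁷ = P·diag(128, 1)·P⁻¹ = [[−384, 10], [−128, 3]] · [[3, −10], [1, −3]] = [[−1142, 3810], [−381, 1271]].

−381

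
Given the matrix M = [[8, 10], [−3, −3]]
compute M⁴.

tr M = 5 and det M = 6, so the characteristic polynomial is λ² − (5)λ + (6) with roots 3 and 2.
Eigenvectors give P = [[−2, −5], [1, 3]] with P⁻¹ = [[−3, −5], [1, 2]], and M = P·diag(3, 2)·P⁻¹.
Then M⁴ = P·diag(81, 16)·P⁻¹ = [[−162, −80], [81, 48]] · [[−3, −5], [1, 2]] = [[406, 650], [−195, −309]].

[[406, 650], [−195, −309]]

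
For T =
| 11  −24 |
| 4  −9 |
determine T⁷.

tr T = 2 and det T = −3, so the characteristic polynomial is λ² − (2)λ + (−3) with roots −1 and 3.
Eigenvectors give P = [[−2, 3], [−1, 1]] with P⁻¹ = [[1, −3], [1, −2]], and T = P·diag(−1, 3)·P⁻¹.
Then T⁷ = P·diag(−1, 2187)·P⁻¹ = [[2, 6561], [1, 2187]] · [[1, −3], [1, −2]] = [[6563, −13128], [2188, −4377]].

[[6563, −13128], [2188, −4377]]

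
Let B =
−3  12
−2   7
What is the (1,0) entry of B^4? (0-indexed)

tr B = 4 and det B = 3, so the characteristic polynomial is λ² − (4)λ + (3) with roots 1 and 3.
Eigenvectors give P = [[3, −2], [1, −1]] with P⁻¹ = [[1, −2], [1, −3]], and B = P·diag(1, 3)·P⁻¹.
Then B^4 = P·diag(1, 81)·P⁻¹ = [[3, −162], [1, −81]] · [[1, −2], [1, −3]] = [[−159, 480], [−80, 241]].

−80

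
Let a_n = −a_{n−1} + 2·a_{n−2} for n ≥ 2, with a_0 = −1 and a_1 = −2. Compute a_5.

−12

With companion matrix M = [[−1, 2], [1, 0]], [a_n, a_{n−1}]ᵀ = M·[a_{n−1}, a_{n−2}]ᵀ, so [a_5, a_4]ᵀ = M⁴·[a_1, a_0]ᵀ.
M⁴ = [[11, −10], [−5, 6]], giving [a_5, a_4]ᵀ = [[−12], [4]].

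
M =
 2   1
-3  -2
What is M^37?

[[2, 1], [-3, -2]]

M² = I (check: tr M = 0 and det M = -1), so M^37 = M since 37 is odd.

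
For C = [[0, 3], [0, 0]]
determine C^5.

[[0, 0], [0, 0]]

C is strictly triangular, hence nilpotent: C^2 = 0, so C^5 = 0.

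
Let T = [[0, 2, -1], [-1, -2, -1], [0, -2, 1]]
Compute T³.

[[2, 6, 1], [-4, -8, -4], [-2, -6, -1]]

T² = [[-2, -2, -3], [2, 4, 2], [2, 2, 3]]
T³ = [[2, 6, 1], [-4, -8, -4], [-2, -6, -1]]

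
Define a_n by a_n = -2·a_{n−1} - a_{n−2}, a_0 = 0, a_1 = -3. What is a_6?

18

With companion matrix M = [[-2, -1], [1, 0]], [a_n, a_{n−1}]ᵀ = M·[a_{n−1}, a_{n−2}]ᵀ, so [a_6, a_5]ᵀ = M⁵·[a_1, a_0]ᵀ.
M⁵ = [[-6, -5], [5, 4]], giving [a_6, a_5]ᵀ = [[18], [-15]].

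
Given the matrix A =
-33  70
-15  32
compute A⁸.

[[44391, -88270], [18915, -37574]]

tr A = -1 and det A = -6, so the characteristic polynomial is λ² − (-1)λ + (-6) with roots -3 and 2.
Eigenvectors give P = [[7, 2], [3, 1]] with P⁻¹ = [[1, -2], [-3, 7]], and A = P·diag(-3, 2)·P⁻¹.
Then A⁸ = P·diag(6561, 256)·P⁻¹ = [[45927, 512], [19683, 256]] · [[1, -2], [-3, 7]] = [[44391, -88270], [18915, -37574]].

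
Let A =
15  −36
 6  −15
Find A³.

[[135, −324], [54, −135]]

tr A = 0 and det A = −9, so the characteristic polynomial is λ² − (0)λ + (−9) with roots −3 and 3.
Eigenvectors give P = [[2, 3], [1, 1]] with P⁻¹ = [[−1, 3], [1, −2]], and A = P·diag(−3, 3)·P⁻¹.
Then A³ = P·diag(−27, 27)·P⁻¹ = [[−54, 81], [−27, 27]] · [[−1, 3], [1, −2]] = [[135, −324], [54, −135]].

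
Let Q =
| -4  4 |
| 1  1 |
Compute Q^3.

[[-92, 68], [17, -7]]

Q^2 = [[20, -12], [-3, 5]]
Q^3 = [[-92, 68], [17, -7]]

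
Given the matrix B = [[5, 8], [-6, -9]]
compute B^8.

tr B = -4 and det B = 3, so the characteristic polynomial is λ² − (-4)λ + (3) with roots -1 and -3.
Eigenvectors give P = [[4, -1], [-3, 1]] with P⁻¹ = [[1, 1], [3, 4]], and B = P·diag(-1, -3)·P⁻¹.
Then B^8 = P·diag(1, 6561)·P⁻¹ = [[4, -6561], [-3, 6561]] · [[1, 1], [3, 4]] = [[-19679, -26240], [19680, 26241]].

[[-19679, -26240], [19680, 26241]]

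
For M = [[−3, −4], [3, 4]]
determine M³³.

[[−3, −4], [3, 4]]

M² = M (a projection; rank 1, trace 1), so M³³ = M.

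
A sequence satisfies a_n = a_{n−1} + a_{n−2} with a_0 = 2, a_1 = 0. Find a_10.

68

With companion matrix A = [[1, 1], [1, 0]], [a_n, a_{n−1}]ᵀ = A·[a_{n−1}, a_{n−2}]ᵀ, so [a_10, a_9]ᵀ = A⁹·[a_1, a_0]ᵀ.
A⁹ = [[55, 34], [34, 21]], giving [a_10, a_9]ᵀ = [[68], [42]].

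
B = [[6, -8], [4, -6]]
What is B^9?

tr B = 0 and det B = -4, so the characteristic polynomial is λ² − (0)λ + (-4) with roots 2 and -2.
Eigenvectors give P = [[2, 1], [1, 1]] with P⁻¹ = [[1, -1], [-1, 2]], and B = P·diag(2, -2)·P⁻¹.
Then B^9 = P·diag(512, -512)·P⁻¹ = [[1024, -512], [512, -512]] · [[1, -1], [-1, 2]] = [[1536, -2048], [1024, -1536]].

[[1536, -2048], [1024, -1536]]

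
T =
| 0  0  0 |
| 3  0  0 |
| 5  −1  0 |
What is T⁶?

T is strictly triangular, hence nilpotent: T³ = 0, so T⁶ = 0.

[[0, 0, 0], [0, 0, 0], [0, 0, 0]]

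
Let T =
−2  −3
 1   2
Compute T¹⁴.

[[1, 0], [0, 1]]

T² = I (check: tr T = 0 and det T = −1), so T¹⁴ = I since 14 is even.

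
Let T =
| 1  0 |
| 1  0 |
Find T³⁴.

T² = T (a projection; rank 1, trace 1), so T³⁴ = T.

[[1, 0], [1, 0]]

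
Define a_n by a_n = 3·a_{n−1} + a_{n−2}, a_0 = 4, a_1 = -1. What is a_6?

With companion matrix A = [[3, 1], [1, 0]], [a_n, a_{n−1}]ᵀ = A·[a_{n−1}, a_{n−2}]ᵀ, so [a_6, a_5]ᵀ = A⁵·[a_1, a_0]ᵀ.
A⁵ = [[360, 109], [109, 33]], giving [a_6, a_5]ᵀ = [[76], [23]].

76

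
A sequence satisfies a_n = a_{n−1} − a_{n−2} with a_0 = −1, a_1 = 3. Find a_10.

With companion matrix C = [[1, −1], [1, 0]], [a_n, a_{n−1}]ᵀ = C·[a_{n−1}, a_{n−2}]ᵀ, so [a_10, a_9]ᵀ = C^9·[a_1, a_0]ᵀ.
C^9 = [[−1, 0], [0, −1]], giving [a_10, a_9]ᵀ = [[−3], [1]].

−3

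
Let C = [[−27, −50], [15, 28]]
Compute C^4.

[[−309, −650], [195, 406]]

tr C = 1 and det C = −6, so the characteristic polynomial is λ² − (1)λ + (−6) with roots 3 and −2.
Eigenvectors give P = [[−5, −2], [3, 1]] with P⁻¹ = [[1, 2], [−3, −5]], and C = P·diag(3, −2)·P⁻¹.
Then C^4 = P·diag(81, 16)·P⁻¹ = [[−405, −32], [243, 16]] · [[1, 2], [−3, −5]] = [[−309, −650], [195, 406]].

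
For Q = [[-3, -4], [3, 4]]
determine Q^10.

[[-3, -4], [3, 4]]

Q² = Q (a projection; rank 1, trace 1), so Q^10 = Q.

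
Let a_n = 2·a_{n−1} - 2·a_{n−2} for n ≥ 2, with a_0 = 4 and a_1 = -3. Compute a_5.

With companion matrix M = [[2, -2], [1, 0]], [a_n, a_{n−1}]ᵀ = M·[a_{n−1}, a_{n−2}]ᵀ, so [a_5, a_4]ᵀ = M⁴·[a_1, a_0]ᵀ.
M⁴ = [[-4, 0], [0, -4]], giving [a_5, a_4]ᵀ = [[12], [-16]].

12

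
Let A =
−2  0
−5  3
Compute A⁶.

tr A = 1 and det A = −6, so the characteristic polynomial is λ² − (1)λ + (−6) with roots 3 and −2.
Eigenvectors give P = [[0, −1], [−1, −1]] with P⁻¹ = [[1, −1], [−1, 0]], and A = P·diag(3, −2)·P⁻¹.
Then A⁶ = P·diag(729, 64)·P⁻¹ = [[0, −64], [−729, −64]] · [[1, −1], [−1, 0]] = [[64, 0], [−665, 729]].

[[64, 0], [−665, 729]]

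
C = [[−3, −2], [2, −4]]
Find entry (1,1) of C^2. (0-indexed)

12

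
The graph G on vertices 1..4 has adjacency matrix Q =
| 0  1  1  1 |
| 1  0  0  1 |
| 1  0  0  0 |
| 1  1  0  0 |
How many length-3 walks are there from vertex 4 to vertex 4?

2

The number of length-3 walks from vertex 4 to vertex 4 is entry (4,4) of Q^3, where Q is the adjacency matrix.
Q^2 = [[3, 1, 0, 1], [1, 2, 1, 1], [0, 1, 1, 1], [1, 1, 1, 2]]
Q^3 = [[2, 4, 3, 4], [4, 2, 1, 3], [3, 1, 0, 1], [4, 3, 1, 2]]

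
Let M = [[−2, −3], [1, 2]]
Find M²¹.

M² = I (check: tr M = 0 and det M = −1), so M²¹ = M since 21 is odd.

[[−2, −3], [1, 2]]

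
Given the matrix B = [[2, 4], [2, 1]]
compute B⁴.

[[216, 252], [126, 153]]

B² = [[12, 12], [6, 9]]
B³ = [[48, 60], [30, 33]]
B⁴ = [[216, 252], [126, 153]]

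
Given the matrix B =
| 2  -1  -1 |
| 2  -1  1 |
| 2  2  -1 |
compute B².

[[0, -3, -2], [4, 1, -4], [6, -6, 1]]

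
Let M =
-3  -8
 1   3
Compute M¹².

M² = I (check: tr M = 0 and det M = -1), so M¹² = I since 12 is even.

[[1, 0], [0, 1]]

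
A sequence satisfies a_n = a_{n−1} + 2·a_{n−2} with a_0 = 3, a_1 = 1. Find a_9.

With companion matrix C = [[1, 2], [1, 0]], [a_n, a_{n−1}]ᵀ = C·[a_{n−1}, a_{n−2}]ᵀ, so [a_9, a_8]ᵀ = C^8·[a_1, a_0]ᵀ.
C^8 = [[171, 170], [85, 86]], giving [a_9, a_8]ᵀ = [[681], [343]].

681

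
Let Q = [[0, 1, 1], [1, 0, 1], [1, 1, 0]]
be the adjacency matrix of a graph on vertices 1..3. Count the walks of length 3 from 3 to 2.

3

The number of length-3 walks from vertex 3 to vertex 2 is entry (3,2) of Q^3, where Q is the adjacency matrix.
Q^2 = [[2, 1, 1], [1, 2, 1], [1, 1, 2]]
Q^3 = [[2, 3, 3], [3, 2, 3], [3, 3, 2]]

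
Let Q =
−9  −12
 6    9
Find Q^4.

[[81, 0], [0, 81]]

tr Q = 0 and det Q = −9, so the characteristic polynomial is λ² − (0)λ + (−9) with roots −3 and 3.
Eigenvectors give P = [[−2, −1], [1, 1]] with P⁻¹ = [[−1, −1], [1, 2]], and Q = P·diag(−3, 3)·P⁻¹.
Then Q^4 = P·diag(81, 81)·P⁻¹ = [[−162, −81], [81, 81]] · [[−1, −1], [1, 2]] = [[81, 0], [0, 81]].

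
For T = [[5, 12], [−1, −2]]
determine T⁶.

[[253, 756], [−63, −188]]

tr T = 3 and det T = 2, so the characteristic polynomial is λ² − (3)λ + (2) with roots 1 and 2.
Eigenvectors give P = [[−3, 4], [1, −1]] with P⁻¹ = [[1, 4], [1, 3]], and T = P·diag(1, 2)·P⁻¹.
Then T⁶ = P·diag(1, 64)·P⁻¹ = [[−3, 256], [1, −64]] · [[1, 4], [1, 3]] = [[253, 756], [−63, −188]].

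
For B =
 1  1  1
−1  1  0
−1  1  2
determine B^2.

[[−1, 3, 3], [−2, 0, −1], [−4, 2, 3]]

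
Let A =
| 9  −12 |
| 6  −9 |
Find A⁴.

tr A = 0 and det A = −9, so the characteristic polynomial is λ² − (0)λ + (−9) with roots −3 and 3.
Eigenvectors give P = [[−1, 2], [−1, 1]] with P⁻¹ = [[1, −2], [1, −1]], and A = P·diag(−3, 3)·P⁻¹.
Then A⁴ = P·diag(81, 81)·P⁻¹ = [[−81, 162], [−81, 81]] · [[1, −2], [1, −1]] = [[81, 0], [0, 81]].

[[81, 0], [0, 81]]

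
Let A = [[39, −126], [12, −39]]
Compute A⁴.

tr A = 0 and det A = −9, so the characteristic polynomial is λ² − (0)λ + (−9) with roots −3 and 3.
Eigenvectors give P = [[3, 7], [1, 2]] with P⁻¹ = [[−2, 7], [1, −3]], and A = P·diag(−3, 3)·P⁻¹.
Then A⁴ = P·diag(81, 81)·P⁻¹ = [[243, 567], [81, 162]] · [[−2, 7], [1, −3]] = [[81, 0], [0, 81]].

[[81, 0], [0, 81]]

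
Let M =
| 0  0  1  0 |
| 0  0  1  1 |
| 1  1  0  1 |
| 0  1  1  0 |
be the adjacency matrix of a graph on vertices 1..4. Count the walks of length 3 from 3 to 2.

The number of length-3 walks from vertex 3 to vertex 2 is entry (3,2) of M³, where M is the adjacency matrix.
M² = [[1, 1, 0, 1], [1, 2, 1, 1], [0, 1, 3, 1], [1, 1, 1, 2]]
M³ = [[0, 1, 3, 1], [1, 2, 4, 3], [3, 4, 2, 4], [1, 3, 4, 2]]

4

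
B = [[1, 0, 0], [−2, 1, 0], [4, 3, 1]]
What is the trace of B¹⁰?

B = I + N where N = [[0, 0, 0], [−2, 0, 0], [4, 3, 0]] is strictly lower-triangular, so N³ = 0.
(I + N)¹⁰ = I + 10·N + 45·N² = [[1, 0, 0], [−20, 1, 0], [−230, 30, 1]].

3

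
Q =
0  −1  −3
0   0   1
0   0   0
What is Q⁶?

Q is strictly triangular, hence nilpotent: Q³ = 0, so Q⁶ = 0.

[[0, 0, 0], [0, 0, 0], [0, 0, 0]]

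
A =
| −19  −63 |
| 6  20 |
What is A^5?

tr A = 1 and det A = −2, so the characteristic polynomial is λ² − (1)λ + (−2) with roots −1 and 2.
Eigenvectors give P = [[7, −3], [−2, 1]] with P⁻¹ = [[1, 3], [2, 7]], and A = P·diag(−1, 2)·P⁻¹.
Then A^5 = P·diag(−1, 32)·P⁻¹ = [[−7, −96], [2, 32]] · [[1, 3], [2, 7]] = [[−199, −693], [66, 230]].

[[−199, −693], [66, 230]]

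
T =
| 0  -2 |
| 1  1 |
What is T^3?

[[-2, 2], [-1, -3]]

T^2 = [[-2, -2], [1, -1]]
T^3 = [[-2, 2], [-1, -3]]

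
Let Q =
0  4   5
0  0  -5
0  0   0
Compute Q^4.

Q is strictly triangular, hence nilpotent: Q^3 = 0, so Q^4 = 0.

[[0, 0, 0], [0, 0, 0], [0, 0, 0]]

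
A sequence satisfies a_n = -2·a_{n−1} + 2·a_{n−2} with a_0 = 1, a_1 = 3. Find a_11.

41440

With companion matrix Q = [[-2, 2], [1, 0]], [a_n, a_{n−1}]ᵀ = Q·[a_{n−1}, a_{n−2}]ᵀ, so [a_11, a_10]ᵀ = Q¹⁰·[a_1, a_0]ᵀ.
Q¹⁰ = [[18272, -13376], [-6688, 4896]], giving [a_11, a_10]ᵀ = [[41440], [-15168]].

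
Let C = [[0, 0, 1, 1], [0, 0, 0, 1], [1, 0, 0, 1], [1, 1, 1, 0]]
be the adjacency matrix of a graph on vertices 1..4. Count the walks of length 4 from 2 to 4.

2

The number of length-4 walks from vertex 2 to vertex 4 is entry (2,4) of C⁴, where C is the adjacency matrix.
C² = [[2, 1, 1, 1], [1, 1, 1, 0], [1, 1, 2, 1], [1, 0, 1, 3]]
C³ = [[2, 1, 3, 4], [1, 0, 1, 3], [3, 1, 2, 4], [4, 3, 4, 2]]
C⁴ = [[7, 4, 6, 6], [4, 3, 4, 2], [6, 4, 7, 6], [6, 2, 6, 11]]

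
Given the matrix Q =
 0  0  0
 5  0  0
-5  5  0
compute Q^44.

[[0, 0, 0], [0, 0, 0], [0, 0, 0]]

Q is strictly triangular, hence nilpotent: Q^3 = 0, so Q^44 = 0.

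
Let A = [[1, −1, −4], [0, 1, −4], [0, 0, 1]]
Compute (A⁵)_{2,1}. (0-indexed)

0

A = I + N where N = [[0, −1, −4], [0, 0, −4], [0, 0, 0]] is strictly upper-triangular, so N³ = 0.
(I + N)⁵ = I + 5·N + 10·N² = [[1, −5, 20], [0, 1, −20], [0, 0, 1]].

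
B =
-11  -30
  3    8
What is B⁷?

[[-1271, -3810], [381, 1142]]

tr B = -3 and det B = 2, so the characteristic polynomial is λ² − (-3)λ + (2) with roots -1 and -2.
Eigenvectors give P = [[-3, -10], [1, 3]] with P⁻¹ = [[3, 10], [-1, -3]], and B = P·diag(-1, -2)·P⁻¹.
Then B⁷ = P·diag(-1, -128)·P⁻¹ = [[3, 1280], [-1, -384]] · [[3, 10], [-1, -3]] = [[-1271, -3810], [381, 1142]].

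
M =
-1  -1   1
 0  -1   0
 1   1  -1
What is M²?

[[2, 3, -2], [0, 1, 0], [-2, -3, 2]]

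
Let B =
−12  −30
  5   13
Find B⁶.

[[−1266, −3990], [665, 2059]]

tr B = 1 and det B = −6, so the characteristic polynomial is λ² − (1)λ + (−6) with roots −2 and 3.
Eigenvectors give P = [[−3, −2], [1, 1]] with P⁻¹ = [[−1, −2], [1, 3]], and B = P·diag(−2, 3)·P⁻¹.
Then B⁶ = P·diag(64, 729)·P⁻¹ = [[−192, −1458], [64, 729]] · [[−1, −2], [1, 3]] = [[−1266, −3990], [665, 2059]].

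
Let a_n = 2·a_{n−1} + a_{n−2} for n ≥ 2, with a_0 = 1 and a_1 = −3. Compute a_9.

With companion matrix A = [[2, 1], [1, 0]], [a_n, a_{n−1}]ᵀ = A·[a_{n−1}, a_{n−2}]ᵀ, so [a_9, a_8]ᵀ = A⁸·[a_1, a_0]ᵀ.
A⁸ = [[985, 408], [408, 169]], giving [a_9, a_8]ᵀ = [[−2547], [−1055]].

−2547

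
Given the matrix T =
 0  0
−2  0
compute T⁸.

[[0, 0], [0, 0]]

T is strictly triangular, hence nilpotent: T² = 0, so T⁸ = 0.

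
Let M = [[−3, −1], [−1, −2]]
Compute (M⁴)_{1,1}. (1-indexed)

M² = [[10, 5], [5, 5]]
M³ = [[−35, −20], [−20, −15]]
M⁴ = [[125, 75], [75, 50]]

125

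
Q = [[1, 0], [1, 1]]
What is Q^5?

[[1, 0], [5, 1]]

Q = I + N where N = [[0, 0], [1, 0]] is strictly lower-triangular, so N^2 = 0.
(I + N)^5 = I + 5·N = [[1, 0], [5, 1]].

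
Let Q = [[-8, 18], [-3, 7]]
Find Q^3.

tr Q = -1 and det Q = -2, so the characteristic polynomial is λ² − (-1)λ + (-2) with roots -2 and 1.
Eigenvectors give P = [[-3, -2], [-1, -1]] with P⁻¹ = [[-1, 2], [1, -3]], and Q = P·diag(-2, 1)·P⁻¹.
Then Q^3 = P·diag(-8, 1)·P⁻¹ = [[24, -2], [8, -1]] · [[-1, 2], [1, -3]] = [[-26, 54], [-9, 19]].

[[-26, 54], [-9, 19]]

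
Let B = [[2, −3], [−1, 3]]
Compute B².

[[7, −15], [−5, 12]]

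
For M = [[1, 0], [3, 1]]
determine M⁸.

M = I + N where N = [[0, 0], [3, 0]] is strictly lower-triangular, so N² = 0.
(I + N)⁸ = I + 8·N = [[1, 0], [24, 1]].

[[1, 0], [24, 1]]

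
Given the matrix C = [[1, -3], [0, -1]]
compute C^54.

C² = I (check: tr C = 0 and det C = -1), so C^54 = I since 54 is even.

[[1, 0], [0, 1]]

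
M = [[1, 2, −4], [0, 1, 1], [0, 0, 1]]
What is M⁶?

[[1, 12, 6], [0, 1, 6], [0, 0, 1]]

M = I + N where N = [[0, 2, −4], [0, 0, 1], [0, 0, 0]] is strictly upper-triangular, so N³ = 0.
(I + N)⁶ = I + 6·N + 15·N² = [[1, 12, 6], [0, 1, 6], [0, 0, 1]].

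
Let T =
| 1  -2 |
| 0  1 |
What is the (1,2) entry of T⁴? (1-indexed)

T² = [[1, -4], [0, 1]]
T³ = [[1, -6], [0, 1]]
T⁴ = [[1, -8], [0, 1]]

-8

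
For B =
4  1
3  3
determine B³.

[[97, 40], [120, 57]]

B² = [[19, 7], [21, 12]]
B³ = [[97, 40], [120, 57]]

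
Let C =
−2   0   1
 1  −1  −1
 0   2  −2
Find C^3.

[[−6, −10, 10], [5, 9, −10], [−10, 10, 4]]

C^2 = [[4, 2, −4], [−3, −1, 4], [2, −6, 2]]
C^3 = [[−6, −10, 10], [5, 9, −10], [−10, 10, 4]]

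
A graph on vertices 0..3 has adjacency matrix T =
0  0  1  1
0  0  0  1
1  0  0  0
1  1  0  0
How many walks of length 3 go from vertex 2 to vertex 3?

0

The number of length-3 walks from vertex 2 to vertex 3 is entry (2,3) of T^3, where T is the adjacency matrix.
T^2 = [[2, 1, 0, 0], [1, 1, 0, 0], [0, 0, 1, 1], [0, 0, 1, 2]]
T^3 = [[0, 0, 2, 3], [0, 0, 1, 2], [2, 1, 0, 0], [3, 2, 0, 0]]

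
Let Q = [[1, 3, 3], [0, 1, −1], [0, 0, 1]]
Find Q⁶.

Q = I + N where N = [[0, 3, 3], [0, 0, −1], [0, 0, 0]] is strictly upper-triangular, so N³ = 0.
(I + N)⁶ = I + 6·N + 15·N² = [[1, 18, −27], [0, 1, −6], [0, 0, 1]].

[[1, 18, −27], [0, 1, −6], [0, 0, 1]]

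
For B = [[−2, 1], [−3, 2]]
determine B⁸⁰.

B² = I (check: tr B = 0 and det B = −1), so B⁸⁰ = I since 80 is even.

[[1, 0], [0, 1]]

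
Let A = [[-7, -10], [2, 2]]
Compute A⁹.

[[-96367, -191710], [38342, 76172]]

tr A = -5 and det A = 6, so the characteristic polynomial is λ² − (-5)λ + (6) with roots -2 and -3.
Eigenvectors give P = [[-2, 5], [1, -2]] with P⁻¹ = [[2, 5], [1, 2]], and A = P·diag(-2, -3)·P⁻¹.
Then A⁹ = P·diag(-512, -19683)·P⁻¹ = [[1024, -98415], [-512, 39366]] · [[2, 5], [1, 2]] = [[-96367, -191710], [38342, 76172]].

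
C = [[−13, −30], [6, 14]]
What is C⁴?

tr C = 1 and det C = −2, so the characteristic polynomial is λ² − (1)λ + (−2) with roots 2 and −1.
Eigenvectors give P = [[2, 5], [−1, −2]] with P⁻¹ = [[−2, −5], [1, 2]], and C = P·diag(2, −1)·P⁻¹.
Then C⁴ = P·diag(16, 1)·P⁻¹ = [[32, 5], [−16, −2]] · [[−2, −5], [1, 2]] = [[−59, −150], [30, 76]].

[[−59, −150], [30, 76]]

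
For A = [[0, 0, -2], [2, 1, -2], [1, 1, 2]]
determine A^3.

[[-8, -6, 0], [-12, -11, -18], [6, 3, -14]]

A^2 = [[-2, -2, -4], [0, -1, -10], [4, 3, 0]]
A^3 = [[-8, -6, 0], [-12, -11, -18], [6, 3, -14]]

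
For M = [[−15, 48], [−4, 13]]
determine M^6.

tr M = −2 and det M = −3, so the characteristic polynomial is λ² − (−2)λ + (−3) with roots −3 and 1.
Eigenvectors give P = [[4, 3], [1, 1]] with P⁻¹ = [[1, −3], [−1, 4]], and M = P·diag(−3, 1)·P⁻¹.
Then M^6 = P·diag(729, 1)·P⁻¹ = [[2916, 3], [729, 1]] · [[1, −3], [−1, 4]] = [[2913, −8736], [728, −2183]].

[[2913, −8736], [728, −2183]]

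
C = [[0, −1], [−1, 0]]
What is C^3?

[[0, −1], [−1, 0]]

C² = I (check: tr C = 0 and det C = −1), so C^3 = C since 3 is odd.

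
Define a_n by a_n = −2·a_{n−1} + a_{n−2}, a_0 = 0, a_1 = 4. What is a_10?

With companion matrix A = [[−2, 1], [1, 0]], [a_n, a_{n−1}]ᵀ = A·[a_{n−1}, a_{n−2}]ᵀ, so [a_10, a_9]ᵀ = A^9·[a_1, a_0]ᵀ.
A^9 = [[−2378, 985], [985, −408]], giving [a_10, a_9]ᵀ = [[−9512], [3940]].

−9512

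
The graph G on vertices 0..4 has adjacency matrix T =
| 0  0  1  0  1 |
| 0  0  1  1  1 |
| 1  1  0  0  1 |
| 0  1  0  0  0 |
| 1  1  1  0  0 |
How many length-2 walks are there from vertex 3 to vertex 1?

The number of length-2 walks from vertex 3 to vertex 1 is entry (3,1) of T², where T is the adjacency matrix.
T² = [[2, 2, 1, 0, 1], [2, 3, 1, 0, 1], [1, 1, 3, 1, 2], [0, 0, 1, 1, 1], [1, 1, 2, 1, 3]]

0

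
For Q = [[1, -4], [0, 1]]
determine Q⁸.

Q = I + N where N = [[0, -4], [0, 0]] is strictly upper-triangular, so N² = 0.
(I + N)⁸ = I + 8·N = [[1, -32], [0, 1]].

[[1, -32], [0, 1]]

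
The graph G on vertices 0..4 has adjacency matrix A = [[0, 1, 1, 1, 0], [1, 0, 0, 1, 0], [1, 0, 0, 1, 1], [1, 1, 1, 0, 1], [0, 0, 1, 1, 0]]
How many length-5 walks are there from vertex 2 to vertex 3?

58

The number of length-5 walks from vertex 2 to vertex 3 is entry (2,3) of A⁵, where A is the adjacency matrix.
A² = [[3, 1, 1, 2, 2], [1, 2, 2, 1, 1], [1, 2, 3, 2, 1], [2, 1, 2, 4, 1], [2, 1, 1, 1, 2]]
A³ = [[4, 5, 7, 7, 3], [5, 2, 3, 6, 3], [7, 3, 4, 7, 5], [7, 6, 7, 6, 6], [3, 3, 5, 6, 2]]
A⁴ = [[19, 11, 14, 19, 14], [11, 11, 14, 13, 9], [14, 14, 19, 19, 11], [19, 13, 19, 26, 13], [14, 9, 11, 13, 11]]
A⁵ = [[44, 38, 52, 58, 33], [38, 24, 33, 45, 27], [52, 33, 44, 58, 38], [58, 45, 58, 64, 45], [33, 27, 38, 45, 24]]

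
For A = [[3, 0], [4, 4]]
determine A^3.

[[27, 0], [148, 64]]

A^2 = [[9, 0], [28, 16]]
A^3 = [[27, 0], [148, 64]]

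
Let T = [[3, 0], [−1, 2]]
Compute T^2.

[[9, 0], [−5, 4]]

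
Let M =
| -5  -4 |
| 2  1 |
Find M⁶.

tr M = -4 and det M = 3, so the characteristic polynomial is λ² − (-4)λ + (3) with roots -1 and -3.
Eigenvectors give P = [[-1, 2], [1, -1]] with P⁻¹ = [[1, 2], [1, 1]], and M = P·diag(-1, -3)·P⁻¹.
Then M⁶ = P·diag(1, 729)·P⁻¹ = [[-1, 1458], [1, -729]] · [[1, 2], [1, 1]] = [[1457, 1456], [-728, -727]].

[[1457, 1456], [-728, -727]]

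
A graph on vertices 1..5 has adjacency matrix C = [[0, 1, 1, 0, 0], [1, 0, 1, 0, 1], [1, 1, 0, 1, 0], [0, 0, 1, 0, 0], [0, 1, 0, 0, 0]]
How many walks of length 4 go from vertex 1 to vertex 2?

The number of length-4 walks from vertex 1 to vertex 2 is entry (1,2) of C⁴, where C is the adjacency matrix.
C² = [[2, 1, 1, 1, 1], [1, 3, 1, 1, 0], [1, 1, 3, 0, 1], [1, 1, 0, 1, 0], [1, 0, 1, 0, 1]]
C³ = [[2, 4, 4, 1, 1], [4, 2, 5, 1, 3], [4, 5, 2, 3, 1], [1, 1, 3, 0, 1], [1, 3, 1, 1, 0]]
C⁴ = [[8, 7, 7, 4, 4], [7, 12, 7, 5, 2], [7, 7, 12, 2, 5], [4, 5, 2, 3, 1], [4, 2, 5, 1, 3]]

7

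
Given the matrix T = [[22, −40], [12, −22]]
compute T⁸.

tr T = 0 and det T = −4, so the characteristic polynomial is λ² − (0)λ + (−4) with roots 2 and −2.
Eigenvectors give P = [[−2, 5], [−1, 3]] with P⁻¹ = [[−3, 5], [−1, 2]], and T = P·diag(2, −2)·P⁻¹.
Then T⁸ = P·diag(256, 256)·P⁻¹ = [[−512, 1280], [−256, 768]] · [[−3, 5], [−1, 2]] = [[256, 0], [0, 256]].

[[256, 0], [0, 256]]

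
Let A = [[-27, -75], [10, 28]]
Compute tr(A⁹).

19171

tr A = 1 and det A = -6, so the characteristic polynomial is λ² − (1)λ + (-6) with roots -2 and 3.
Eigenvectors give P = [[-3, -5], [1, 2]] with P⁻¹ = [[-2, -5], [1, 3]], and A = P·diag(-2, 3)·P⁻¹.
Then A⁹ = P·diag(-512, 19683)·P⁻¹ = [[1536, -98415], [-512, 39366]] · [[-2, -5], [1, 3]] = [[-101487, -302925], [40390, 120658]].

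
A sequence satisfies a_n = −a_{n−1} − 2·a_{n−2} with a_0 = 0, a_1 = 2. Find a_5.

With companion matrix A = [[−1, −2], [1, 0]], [a_n, a_{n−1}]ᵀ = A·[a_{n−1}, a_{n−2}]ᵀ, so [a_5, a_4]ᵀ = A^4·[a_1, a_0]ᵀ.
A^4 = [[−1, −6], [3, 2]], giving [a_5, a_4]ᵀ = [[−2], [6]].

−2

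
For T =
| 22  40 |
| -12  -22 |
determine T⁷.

[[1408, 2560], [-768, -1408]]

tr T = 0 and det T = -4, so the characteristic polynomial is λ² − (0)λ + (-4) with roots 2 and -2.
Eigenvectors give P = [[-2, -5], [1, 3]] with P⁻¹ = [[-3, -5], [1, 2]], and T = P·diag(2, -2)·P⁻¹.
Then T⁷ = P·diag(128, -128)·P⁻¹ = [[-256, 640], [128, -384]] · [[-3, -5], [1, 2]] = [[1408, 2560], [-768, -1408]].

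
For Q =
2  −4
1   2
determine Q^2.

[[0, −16], [4, 0]]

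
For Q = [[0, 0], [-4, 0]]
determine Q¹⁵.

Q is strictly triangular, hence nilpotent: Q² = 0, so Q¹⁵ = 0.

[[0, 0], [0, 0]]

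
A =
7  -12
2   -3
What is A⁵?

tr A = 4 and det A = 3, so the characteristic polynomial is λ² − (4)λ + (3) with roots 1 and 3.
Eigenvectors give P = [[2, -3], [1, -1]] with P⁻¹ = [[-1, 3], [-1, 2]], and A = P·diag(1, 3)·P⁻¹.
Then A⁵ = P·diag(1, 243)·P⁻¹ = [[2, -729], [1, -243]] · [[-1, 3], [-1, 2]] = [[727, -1452], [242, -483]].

[[727, -1452], [242, -483]]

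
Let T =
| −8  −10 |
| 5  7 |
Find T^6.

[[1394, 1330], [−665, −601]]

tr T = −1 and det T = −6, so the characteristic polynomial is λ² − (−1)λ + (−6) with roots 2 and −3.
Eigenvectors give P = [[1, 2], [−1, −1]] with P⁻¹ = [[−1, −2], [1, 1]], and T = P·diag(2, −3)·P⁻¹.
Then T^6 = P·diag(64, 729)·P⁻¹ = [[64, 1458], [−64, −729]] · [[−1, −2], [1, 1]] = [[1394, 1330], [−665, −601]].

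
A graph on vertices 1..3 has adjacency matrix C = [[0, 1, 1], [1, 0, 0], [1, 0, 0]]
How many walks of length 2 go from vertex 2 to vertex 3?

The number of length-2 walks from vertex 2 to vertex 3 is entry (2,3) of C^2, where C is the adjacency matrix.
C^2 = [[2, 0, 0], [0, 1, 1], [0, 1, 1]]

1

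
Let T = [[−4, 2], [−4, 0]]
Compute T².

[[8, −8], [16, −8]]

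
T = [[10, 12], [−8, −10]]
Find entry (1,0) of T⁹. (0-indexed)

−2048

tr T = 0 and det T = −4, so the characteristic polynomial is λ² − (0)λ + (−4) with roots −2 and 2.
Eigenvectors give P = [[−1, 3], [1, −2]] with P⁻¹ = [[2, 3], [1, 1]], and T = P·diag(−2, 2)·P⁻¹.
Then T⁹ = P·diag(−512, 512)·P⁻¹ = [[512, 1536], [−512, −1024]] · [[2, 3], [1, 1]] = [[2560, 3072], [−2048, −2560]].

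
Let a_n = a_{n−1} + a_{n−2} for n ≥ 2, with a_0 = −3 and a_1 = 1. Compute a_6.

With companion matrix Q = [[1, 1], [1, 0]], [a_n, a_{n−1}]ᵀ = Q·[a_{n−1}, a_{n−2}]ᵀ, so [a_6, a_5]ᵀ = Q^5·[a_1, a_0]ᵀ.
Q^5 = [[8, 5], [5, 3]], giving [a_6, a_5]ᵀ = [[−7], [−4]].

−7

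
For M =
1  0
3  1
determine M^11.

M = I + N where N = [[0, 0], [3, 0]] is strictly lower-triangular, so N^2 = 0.
(I + N)^11 = I + 11·N = [[1, 0], [33, 1]].

[[1, 0], [33, 1]]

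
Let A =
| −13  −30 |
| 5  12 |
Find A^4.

tr A = −1 and det A = −6, so the characteristic polynomial is λ² − (−1)λ + (−6) with roots −3 and 2.
Eigenvectors give P = [[−3, −2], [1, 1]] with P⁻¹ = [[−1, −2], [1, 3]], and A = P·diag(−3, 2)·P⁻¹.
Then A^4 = P·diag(81, 16)·P⁻¹ = [[−243, −32], [81, 16]] · [[−1, −2], [1, 3]] = [[211, 390], [−65, −114]].

[[211, 390], [−65, −114]]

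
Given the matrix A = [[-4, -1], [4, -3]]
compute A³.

[[-20, -33], [132, 13]]

A² = [[12, 7], [-28, 5]]
A³ = [[-20, -33], [132, 13]]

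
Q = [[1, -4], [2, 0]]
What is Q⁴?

[[41, 60], [-30, 56]]

Q² = [[-7, -4], [2, -8]]
Q³ = [[-15, 28], [-14, -8]]
Q⁴ = [[41, 60], [-30, 56]]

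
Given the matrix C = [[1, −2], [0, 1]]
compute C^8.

[[1, −16], [0, 1]]

C = I + N where N = [[0, −2], [0, 0]] is strictly upper-triangular, so N^2 = 0.
(I + N)^8 = I + 8·N = [[1, −16], [0, 1]].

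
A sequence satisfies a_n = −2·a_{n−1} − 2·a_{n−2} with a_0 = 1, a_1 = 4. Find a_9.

64

With companion matrix M = [[−2, −2], [1, 0]], [a_n, a_{n−1}]ᵀ = M·[a_{n−1}, a_{n−2}]ᵀ, so [a_9, a_8]ᵀ = M^8·[a_1, a_0]ᵀ.
M^8 = [[16, 0], [0, 16]], giving [a_9, a_8]ᵀ = [[64], [16]].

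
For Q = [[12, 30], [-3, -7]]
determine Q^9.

tr Q = 5 and det Q = 6, so the characteristic polynomial is λ² − (5)λ + (6) with roots 3 and 2.
Eigenvectors give P = [[10, -3], [-3, 1]] with P⁻¹ = [[1, 3], [3, 10]], and Q = P·diag(3, 2)·P⁻¹.
Then Q^9 = P·diag(19683, 512)·P⁻¹ = [[196830, -1536], [-59049, 512]] · [[1, 3], [3, 10]] = [[192222, 575130], [-57513, -172027]].

[[192222, 575130], [-57513, -172027]]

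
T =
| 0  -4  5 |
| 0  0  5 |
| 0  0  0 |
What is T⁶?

[[0, 0, 0], [0, 0, 0], [0, 0, 0]]

T is strictly triangular, hence nilpotent: T³ = 0, so T⁶ = 0.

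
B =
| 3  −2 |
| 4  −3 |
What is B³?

[[3, −2], [4, −3]]

B² = I (check: tr B = 0 and det B = −1), so B³ = B since 3 is odd.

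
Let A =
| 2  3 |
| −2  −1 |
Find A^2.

[[−2, 3], [−2, −5]]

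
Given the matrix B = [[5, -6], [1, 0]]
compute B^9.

tr B = 5 and det B = 6, so the characteristic polynomial is λ² − (5)λ + (6) with roots 3 and 2.
Eigenvectors give P = [[3, 2], [1, 1]] with P⁻¹ = [[1, -2], [-1, 3]], and B = P·diag(3, 2)·P⁻¹.
Then B^9 = P·diag(19683, 512)·P⁻¹ = [[59049, 1024], [19683, 512]] · [[1, -2], [-1, 3]] = [[58025, -115026], [19171, -37830]].

[[58025, -115026], [19171, -37830]]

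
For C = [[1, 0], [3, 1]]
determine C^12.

[[1, 0], [36, 1]]

C = I + N where N = [[0, 0], [3, 0]] is strictly lower-triangular, so N^2 = 0.
(I + N)^12 = I + 12·N = [[1, 0], [36, 1]].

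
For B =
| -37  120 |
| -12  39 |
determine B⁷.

[[-19693, 65640], [-6564, 21879]]

tr B = 2 and det B = -3, so the characteristic polynomial is λ² − (2)λ + (-3) with roots -1 and 3.
Eigenvectors give P = [[10, 3], [3, 1]] with P⁻¹ = [[1, -3], [-3, 10]], and B = P·diag(-1, 3)·P⁻¹.
Then B⁷ = P·diag(-1, 2187)·P⁻¹ = [[-10, 6561], [-3, 2187]] · [[1, -3], [-3, 10]] = [[-19693, 65640], [-6564, 21879]].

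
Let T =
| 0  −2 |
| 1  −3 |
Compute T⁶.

[[−62, 126], [−63, 127]]

tr T = −3 and det T = 2, so the characteristic polynomial is λ² − (−3)λ + (2) with roots −2 and −1.
Eigenvectors give P = [[−1, 2], [−1, 1]] with P⁻¹ = [[1, −2], [1, −1]], and T = P·diag(−2, −1)·P⁻¹.
Then T⁶ = P·diag(64, 1)·P⁻¹ = [[−64, 2], [−64, 1]] · [[1, −2], [1, −1]] = [[−62, 126], [−63, 127]].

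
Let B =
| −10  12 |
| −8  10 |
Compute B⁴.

[[16, 0], [0, 16]]

tr B = 0 and det B = −4, so the characteristic polynomial is λ² − (0)λ + (−4) with roots −2 and 2.
Eigenvectors give P = [[3, 1], [2, 1]] with P⁻¹ = [[1, −1], [−2, 3]], and B = P·diag(−2, 2)·P⁻¹.
Then B⁴ = P·diag(16, 16)·P⁻¹ = [[48, 16], [32, 16]] · [[1, −1], [−2, 3]] = [[16, 0], [0, 16]].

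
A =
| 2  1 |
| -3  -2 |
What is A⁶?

A² = I (check: tr A = 0 and det A = -1), so A⁶ = I since 6 is even.

[[1, 0], [0, 1]]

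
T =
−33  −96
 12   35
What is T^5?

tr T = 2 and det T = −3, so the characteristic polynomial is λ² − (2)λ + (−3) with roots −1 and 3.
Eigenvectors give P = [[3, −8], [−1, 3]] with P⁻¹ = [[3, 8], [1, 3]], and T = P·diag(−1, 3)·P⁻¹.
Then T^5 = P·diag(−1, 243)·P⁻¹ = [[−3, −1944], [1, 729]] · [[3, 8], [1, 3]] = [[−1953, −5856], [732, 2195]].

[[−1953, −5856], [732, 2195]]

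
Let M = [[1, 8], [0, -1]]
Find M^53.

[[1, 8], [0, -1]]

M² = I (check: tr M = 0 and det M = -1), so M^53 = M since 53 is odd.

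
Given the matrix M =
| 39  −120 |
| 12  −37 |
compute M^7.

[[21879, −65640], [6564, −19693]]

tr M = 2 and det M = −3, so the characteristic polynomial is λ² − (2)λ + (−3) with roots −1 and 3.
Eigenvectors give P = [[−3, 10], [−1, 3]] with P⁻¹ = [[3, −10], [1, −3]], and M = P·diag(−1, 3)·P⁻¹.
Then M^7 = P·diag(−1, 2187)·P⁻¹ = [[3, 21870], [1, 6561]] · [[3, −10], [1, −3]] = [[21879, −65640], [6564, −19693]].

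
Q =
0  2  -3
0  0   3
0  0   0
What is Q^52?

[[0, 0, 0], [0, 0, 0], [0, 0, 0]]

Q is strictly triangular, hence nilpotent: Q^3 = 0, so Q^52 = 0.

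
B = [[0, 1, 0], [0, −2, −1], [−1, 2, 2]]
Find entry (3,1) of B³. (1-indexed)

B² = [[0, −2, −1], [1, 2, 0], [−2, −1, 2]]
B³ = [[1, 2, 0], [0, −3, −2], [−2, 4, 5]]

−2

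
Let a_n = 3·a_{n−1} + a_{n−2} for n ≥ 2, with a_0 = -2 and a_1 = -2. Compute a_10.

With companion matrix B = [[3, 1], [1, 0]], [a_n, a_{n−1}]ᵀ = B·[a_{n−1}, a_{n−2}]ᵀ, so [a_10, a_9]ᵀ = B⁹·[a_1, a_0]ᵀ.
B⁹ = [[42837, 12970], [12970, 3927]], giving [a_10, a_9]ᵀ = [[-111614], [-33794]].

-111614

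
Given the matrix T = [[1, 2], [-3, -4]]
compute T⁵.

tr T = -3 and det T = 2, so the characteristic polynomial is λ² − (-3)λ + (2) with roots -1 and -2.
Eigenvectors give P = [[-1, 2], [1, -3]] with P⁻¹ = [[-3, -2], [-1, -1]], and T = P·diag(-1, -2)·P⁻¹.
Then T⁵ = P·diag(-1, -32)·P⁻¹ = [[1, -64], [-1, 96]] · [[-3, -2], [-1, -1]] = [[61, 62], [-93, -94]].

[[61, 62], [-93, -94]]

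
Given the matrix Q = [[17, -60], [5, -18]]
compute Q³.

tr Q = -1 and det Q = -6, so the characteristic polynomial is λ² − (-1)λ + (-6) with roots -3 and 2.
Eigenvectors give P = [[3, 4], [1, 1]] with P⁻¹ = [[-1, 4], [1, -3]], and Q = P·diag(-3, 2)·P⁻¹.
Then Q³ = P·diag(-27, 8)·P⁻¹ = [[-81, 32], [-27, 8]] · [[-1, 4], [1, -3]] = [[113, -420], [35, -132]].

[[113, -420], [35, -132]]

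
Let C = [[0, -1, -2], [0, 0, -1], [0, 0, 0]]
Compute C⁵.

C is strictly triangular, hence nilpotent: C³ = 0, so C⁵ = 0.

[[0, 0, 0], [0, 0, 0], [0, 0, 0]]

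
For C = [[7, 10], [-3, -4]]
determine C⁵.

[[187, 310], [-93, -154]]

tr C = 3 and det C = 2, so the characteristic polynomial is λ² − (3)λ + (2) with roots 2 and 1.
Eigenvectors give P = [[-2, -5], [1, 3]] with P⁻¹ = [[-3, -5], [1, 2]], and C = P·diag(2, 1)·P⁻¹.
Then C⁵ = P·diag(32, 1)·P⁻¹ = [[-64, -5], [32, 3]] · [[-3, -5], [1, 2]] = [[187, 310], [-93, -154]].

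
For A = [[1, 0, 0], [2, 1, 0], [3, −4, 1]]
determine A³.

A = I + N where N = [[0, 0, 0], [2, 0, 0], [3, −4, 0]] is strictly lower-triangular, so N³ = 0.
(I + N)³ = I + 3·N + 3·N² = [[1, 0, 0], [6, 1, 0], [−15, −12, 1]].

[[1, 0, 0], [6, 1, 0], [−15, −12, 1]]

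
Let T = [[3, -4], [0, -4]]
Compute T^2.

[[9, 4], [0, 16]]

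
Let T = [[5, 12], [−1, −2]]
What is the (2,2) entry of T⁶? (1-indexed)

tr T = 3 and det T = 2, so the characteristic polynomial is λ² − (3)λ + (2) with roots 2 and 1.
Eigenvectors give P = [[4, −3], [−1, 1]] with P⁻¹ = [[1, 3], [1, 4]], and T = P·diag(2, 1)·P⁻¹.
Then T⁶ = P·diag(64, 1)·P⁻¹ = [[256, −3], [−64, 1]] · [[1, 3], [1, 4]] = [[253, 756], [−63, −188]].

−188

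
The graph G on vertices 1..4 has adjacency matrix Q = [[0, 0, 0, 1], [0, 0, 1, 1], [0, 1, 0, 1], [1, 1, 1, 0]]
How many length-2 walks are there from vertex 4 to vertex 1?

The number of length-2 walks from vertex 4 to vertex 1 is entry (4,1) of Q², where Q is the adjacency matrix.
Q² = [[1, 1, 1, 0], [1, 2, 1, 1], [1, 1, 2, 1], [0, 1, 1, 3]]

0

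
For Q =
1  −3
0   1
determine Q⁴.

Q = I + N where N = [[0, −3], [0, 0]] is strictly upper-triangular, so N² = 0.
(I + N)⁴ = I + 4·N = [[1, −12], [0, 1]].

[[1, −12], [0, 1]]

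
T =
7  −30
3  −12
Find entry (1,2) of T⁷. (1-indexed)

−61770

tr T = −5 and det T = 6, so the characteristic polynomial is λ² − (−5)λ + (6) with roots −3 and −2.
Eigenvectors give P = [[−3, 10], [−1, 3]] with P⁻¹ = [[3, −10], [1, −3]], and T = P·diag(−3, −2)·P⁻¹.
Then T⁷ = P·diag(−2187, −128)·P⁻¹ = [[6561, −1280], [2187, −384]] · [[3, −10], [1, −3]] = [[18403, −61770], [6177, −20718]].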